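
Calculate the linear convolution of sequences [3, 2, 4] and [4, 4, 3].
y[0] = 3×4 = 12; y[1] = 3×4 + 2×4 = 20; y[2] = 3×3 + 2×4 + 4×4 = 33; y[3] = 2×3 + 4×4 = 22; y[4] = 4×3 = 12

[12, 20, 33, 22, 12]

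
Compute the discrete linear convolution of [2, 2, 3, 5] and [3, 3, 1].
y[0] = 2×3 = 6; y[1] = 2×3 + 2×3 = 12; y[2] = 2×1 + 2×3 + 3×3 = 17; y[3] = 2×1 + 3×3 + 5×3 = 26; y[4] = 3×1 + 5×3 = 18; y[5] = 5×1 = 5

[6, 12, 17, 26, 18, 5]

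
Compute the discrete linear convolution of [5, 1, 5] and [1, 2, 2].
y[0] = 5×1 = 5; y[1] = 5×2 + 1×1 = 11; y[2] = 5×2 + 1×2 + 5×1 = 17; y[3] = 1×2 + 5×2 = 12; y[4] = 5×2 = 10

[5, 11, 17, 12, 10]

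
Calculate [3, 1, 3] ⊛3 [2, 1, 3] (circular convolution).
Use y[k] = Σ_j u[j]·v[(k-j) mod 3]. y[0] = 3×2 + 1×3 + 3×1 = 12; y[1] = 3×1 + 1×2 + 3×3 = 14; y[2] = 3×3 + 1×1 + 3×2 = 16. Result: [12, 14, 16]

[12, 14, 16]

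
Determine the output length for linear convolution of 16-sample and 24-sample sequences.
Linear/full convolution length: m + n - 1 = 16 + 24 - 1 = 39

39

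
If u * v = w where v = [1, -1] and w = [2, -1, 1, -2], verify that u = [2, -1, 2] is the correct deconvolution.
Forward-compute [2, -1, 2] * [1, -1]: w[0] = 2×1 = 2; w[1] = 2×-1 + -1×1 = -3; w[2] = -1×-1 + 2×1 = 3; w[3] = 2×-1 = -2 → [2, -3, 3, -2]. Does not match given w = [2, -1, 1, -2].

Not verified. [2, -1, 2] * [1, -1] = [2, -3, 3, -2], which differs from [2, -1, 1, -2] at index 1.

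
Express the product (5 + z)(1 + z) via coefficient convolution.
Ascending coefficients: a = [5, 1], b = [1, 1]. c[0] = 5×1 = 5; c[1] = 5×1 + 1×1 = 6; c[2] = 1×1 = 1. Result coefficients: [5, 6, 1] → 5 + 6z + z^2

5 + 6z + z^2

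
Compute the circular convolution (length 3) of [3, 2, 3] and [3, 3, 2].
Use y[k] = Σ_j s[j]·t[(k-j) mod 3]. y[0] = 3×3 + 2×2 + 3×3 = 22; y[1] = 3×3 + 2×3 + 3×2 = 21; y[2] = 3×2 + 2×3 + 3×3 = 21. Result: [22, 21, 21]

[22, 21, 21]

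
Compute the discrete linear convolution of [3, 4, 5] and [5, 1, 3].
y[0] = 3×5 = 15; y[1] = 3×1 + 4×5 = 23; y[2] = 3×3 + 4×1 + 5×5 = 38; y[3] = 4×3 + 5×1 = 17; y[4] = 5×3 = 15

[15, 23, 38, 17, 15]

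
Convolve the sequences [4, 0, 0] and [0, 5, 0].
y[0] = 4×0 = 0; y[1] = 4×5 + 0×0 = 20; y[2] = 4×0 + 0×5 + 0×0 = 0; y[3] = 0×0 + 0×5 = 0; y[4] = 0×0 = 0

[0, 20, 0, 0, 0]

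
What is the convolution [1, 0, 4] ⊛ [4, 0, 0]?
y[0] = 1×4 = 4; y[1] = 1×0 + 0×4 = 0; y[2] = 1×0 + 0×0 + 4×4 = 16; y[3] = 0×0 + 4×0 = 0; y[4] = 4×0 = 0

[4, 0, 16, 0, 0]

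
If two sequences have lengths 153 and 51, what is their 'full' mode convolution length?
Linear/full convolution length: m + n - 1 = 153 + 51 - 1 = 203

203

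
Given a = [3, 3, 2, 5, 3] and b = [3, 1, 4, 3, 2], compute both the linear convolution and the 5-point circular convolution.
Linear: y_lin[0] = 3×3 = 9; y_lin[1] = 3×1 + 3×3 = 12; y_lin[2] = 3×4 + 3×1 + 2×3 = 21; y_lin[3] = 3×3 + 3×4 + 2×1 + 5×3 = 38; y_lin[4] = 3×2 + 3×3 + 2×4 + 5×1 + 3×3 = 37; y_lin[5] = 3×2 + 2×3 + 5×4 + 3×1 = 35; y_lin[6] = 2×2 + 5×3 + 3×4 = 31; y_lin[7] = 5×2 + 3×3 = 19; y_lin[8] = 3×2 = 6 → [9, 12, 21, 38, 37, 35, 31, 19, 6]. Circular (length 5): y[0] = 3×3 + 3×2 + 2×3 + 5×4 + 3×1 = 44; y[1] = 3×1 + 3×3 + 2×2 + 5×3 + 3×4 = 43; y[2] = 3×4 + 3×1 + 2×3 + 5×2 + 3×3 = 40; y[3] = 3×3 + 3×4 + 2×1 + 5×3 + 3×2 = 44; y[4] = 3×2 + 3×3 + 2×4 + 5×1 + 3×3 = 37 → [44, 43, 40, 44, 37]

Linear: [9, 12, 21, 38, 37, 35, 31, 19, 6], Circular: [44, 43, 40, 44, 37]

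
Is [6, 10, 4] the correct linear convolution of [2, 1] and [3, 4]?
Recompute linear convolution of [2, 1] and [3, 4]: y[0] = 2×3 = 6; y[1] = 2×4 + 1×3 = 11; y[2] = 1×4 = 4 → [6, 11, 4]. Compare to given [6, 10, 4]: they differ at index 1: given 10, correct 11, so answer: No

No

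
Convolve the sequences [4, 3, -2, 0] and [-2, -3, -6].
y[0] = 4×-2 = -8; y[1] = 4×-3 + 3×-2 = -18; y[2] = 4×-6 + 3×-3 + -2×-2 = -29; y[3] = 3×-6 + -2×-3 + 0×-2 = -12; y[4] = -2×-6 + 0×-3 = 12; y[5] = 0×-6 = 0

[-8, -18, -29, -12, 12, 0]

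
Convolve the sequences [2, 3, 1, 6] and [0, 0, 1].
y[0] = 2×0 = 0; y[1] = 2×0 + 3×0 = 0; y[2] = 2×1 + 3×0 + 1×0 = 2; y[3] = 3×1 + 1×0 + 6×0 = 3; y[4] = 1×1 + 6×0 = 1; y[5] = 6×1 = 6

[0, 0, 2, 3, 1, 6]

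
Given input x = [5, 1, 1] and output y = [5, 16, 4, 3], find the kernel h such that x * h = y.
Output length 4 = len(x) + len(h) - 1 ⇒ len(h) = 2. Solve h forward using h[k] = (y[k] - Σ_{i≥1} x[i]·h[k-i]) / x[0]: h[0] = y[0] / x[0] = 5 / 5 = 1; h[1] = (y[1] - 1×1) / x[0] = (16 - 1×1) / 5 = 3. So h = [1, 3]. Forward-check [5, 1, 1] * [1, 3]: y[0] = 5×1 = 5; y[1] = 5×3 + 1×1 = 16; y[2] = 1×3 + 1×1 = 4; y[3] = 1×3 = 3 → [5, 16, 4, 3] ✓

[1, 3]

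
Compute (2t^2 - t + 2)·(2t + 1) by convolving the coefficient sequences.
Ascending coefficients: a = [2, -1, 2], b = [1, 2]. c[0] = 2×1 = 2; c[1] = 2×2 + -1×1 = 3; c[2] = -1×2 + 2×1 = 0; c[3] = 2×2 = 4. Result coefficients: [2, 3, 0, 4] → 4t^3 + 3t + 2

4t^3 + 3t + 2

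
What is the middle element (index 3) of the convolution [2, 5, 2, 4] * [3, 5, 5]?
Use y[k] = Σ_i a[i]·b[k-i] at k=3. y[3] = 5×5 + 2×5 + 4×3 = 47

47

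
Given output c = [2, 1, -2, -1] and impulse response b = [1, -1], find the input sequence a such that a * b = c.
Deconvolve c=[2, 1, -2, -1] by b=[1, -1]. Since b[0]=1, solve forward: a[0] = c[0] / 1 = 2; a[1] = (c[1] - 2×-1) / 1 = 3; a[2] = (c[2] - 3×-1) / 1 = 1. So a = [2, 3, 1]. Check by forward convolution: c[0] = 2×1 = 2; c[1] = 2×-1 + 3×1 = 1; c[2] = 3×-1 + 1×1 = -2; c[3] = 1×-1 = -1

[2, 3, 1]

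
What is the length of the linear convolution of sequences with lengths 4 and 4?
Linear/full convolution length: m + n - 1 = 4 + 4 - 1 = 7

7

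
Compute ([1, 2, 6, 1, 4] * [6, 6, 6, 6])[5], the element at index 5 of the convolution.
Use y[k] = Σ_i a[i]·b[k-i] at k=5. y[5] = 6×6 + 1×6 + 4×6 = 66

66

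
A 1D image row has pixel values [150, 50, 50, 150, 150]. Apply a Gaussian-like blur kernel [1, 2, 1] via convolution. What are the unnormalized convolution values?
Convolve image row [150, 50, 50, 150, 150] with kernel [1, 2, 1]: y[0] = 150×1 = 150; y[1] = 150×2 + 50×1 = 350; y[2] = 150×1 + 50×2 + 50×1 = 300; y[3] = 50×1 + 50×2 + 150×1 = 300; y[4] = 50×1 + 150×2 + 150×1 = 500; y[5] = 150×1 + 150×2 = 450; y[6] = 150×1 = 150 → [150, 350, 300, 300, 500, 450, 150]. Normalization factor = sum(kernel) = 4.

[150, 350, 300, 300, 500, 450, 150]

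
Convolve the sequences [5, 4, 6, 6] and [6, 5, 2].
y[0] = 5×6 = 30; y[1] = 5×5 + 4×6 = 49; y[2] = 5×2 + 4×5 + 6×6 = 66; y[3] = 4×2 + 6×5 + 6×6 = 74; y[4] = 6×2 + 6×5 = 42; y[5] = 6×2 = 12

[30, 49, 66, 74, 42, 12]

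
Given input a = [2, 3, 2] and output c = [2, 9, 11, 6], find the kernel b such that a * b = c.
Output length 4 = len(a) + len(b) - 1 ⇒ len(b) = 2. Solve b forward using b[k] = (c[k] - Σ_{i≥1} a[i]·b[k-i]) / a[0]: b[0] = c[0] / a[0] = 2 / 2 = 1; b[1] = (c[1] - 3×1) / a[0] = (9 - 3×1) / 2 = 3. So b = [1, 3]. Forward-check [2, 3, 2] * [1, 3]: c[0] = 2×1 = 2; c[1] = 2×3 + 3×1 = 9; c[2] = 3×3 + 2×1 = 11; c[3] = 2×3 = 6 → [2, 9, 11, 6] ✓

[1, 3]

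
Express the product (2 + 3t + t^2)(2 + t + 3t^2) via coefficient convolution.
Ascending coefficients: a = [2, 3, 1], b = [2, 1, 3]. c[0] = 2×2 = 4; c[1] = 2×1 + 3×2 = 8; c[2] = 2×3 + 3×1 + 1×2 = 11; c[3] = 3×3 + 1×1 = 10; c[4] = 1×3 = 3. Result coefficients: [4, 8, 11, 10, 3] → 4 + 8t + 11t^2 + 10t^3 + 3t^4

4 + 8t + 11t^2 + 10t^3 + 3t^4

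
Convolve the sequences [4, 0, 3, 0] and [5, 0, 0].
y[0] = 4×5 = 20; y[1] = 4×0 + 0×5 = 0; y[2] = 4×0 + 0×0 + 3×5 = 15; y[3] = 0×0 + 3×0 + 0×5 = 0; y[4] = 3×0 + 0×0 = 0; y[5] = 0×0 = 0

[20, 0, 15, 0, 0, 0]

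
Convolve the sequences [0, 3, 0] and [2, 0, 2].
y[0] = 0×2 = 0; y[1] = 0×0 + 3×2 = 6; y[2] = 0×2 + 3×0 + 0×2 = 0; y[3] = 3×2 + 0×0 = 6; y[4] = 0×2 = 0

[0, 6, 0, 6, 0]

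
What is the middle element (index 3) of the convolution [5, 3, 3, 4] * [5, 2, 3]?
Use y[k] = Σ_i a[i]·b[k-i] at k=3. y[3] = 3×3 + 3×2 + 4×5 = 35

35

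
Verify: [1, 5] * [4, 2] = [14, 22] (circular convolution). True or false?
Recompute circular convolution of [1, 5] and [4, 2]: y[0] = 1×4 + 5×2 = 14; y[1] = 1×2 + 5×4 = 22 → [14, 22]. Given [14, 22] matches, so answer: Yes

Yes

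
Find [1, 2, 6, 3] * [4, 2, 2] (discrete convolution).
y[0] = 1×4 = 4; y[1] = 1×2 + 2×4 = 10; y[2] = 1×2 + 2×2 + 6×4 = 30; y[3] = 2×2 + 6×2 + 3×4 = 28; y[4] = 6×2 + 3×2 = 18; y[5] = 3×2 = 6

[4, 10, 30, 28, 18, 6]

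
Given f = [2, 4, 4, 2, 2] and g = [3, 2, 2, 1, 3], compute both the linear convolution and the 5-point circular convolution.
Linear: y_lin[0] = 2×3 = 6; y_lin[1] = 2×2 + 4×3 = 16; y_lin[2] = 2×2 + 4×2 + 4×3 = 24; y_lin[3] = 2×1 + 4×2 + 4×2 + 2×3 = 24; y_lin[4] = 2×3 + 4×1 + 4×2 + 2×2 + 2×3 = 28; y_lin[5] = 4×3 + 4×1 + 2×2 + 2×2 = 24; y_lin[6] = 4×3 + 2×1 + 2×2 = 18; y_lin[7] = 2×3 + 2×1 = 8; y_lin[8] = 2×3 = 6 → [6, 16, 24, 24, 28, 24, 18, 8, 6]. Circular (length 5): y[0] = 2×3 + 4×3 + 4×1 + 2×2 + 2×2 = 30; y[1] = 2×2 + 4×3 + 4×3 + 2×1 + 2×2 = 34; y[2] = 2×2 + 4×2 + 4×3 + 2×3 + 2×1 = 32; y[3] = 2×1 + 4×2 + 4×2 + 2×3 + 2×3 = 30; y[4] = 2×3 + 4×1 + 4×2 + 2×2 + 2×3 = 28 → [30, 34, 32, 30, 28]

Linear: [6, 16, 24, 24, 28, 24, 18, 8, 6], Circular: [30, 34, 32, 30, 28]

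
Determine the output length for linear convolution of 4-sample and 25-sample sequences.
Linear/full convolution length: m + n - 1 = 4 + 25 - 1 = 28

28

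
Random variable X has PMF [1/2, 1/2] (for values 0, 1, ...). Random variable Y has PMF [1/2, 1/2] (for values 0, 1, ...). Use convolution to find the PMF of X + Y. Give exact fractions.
P(X+Y=k) = Σ_i P(X=i)·P(Y=k-i) — a convolution of [1/2, 1/2] and [1/2, 1/2]. P(X+Y=0) = (1/2)×(1/2) = 1/4; P(X+Y=1) = (1/2)×(1/2) + (1/2)×(1/2) = 1/4 + 1/4 = 1/2; P(X+Y=2) = (1/2)×(1/2) = 1/4. PMF: [1/4, 1/2, 1/4] (sums to 1 ✓)

[1/4, 1/2, 1/4]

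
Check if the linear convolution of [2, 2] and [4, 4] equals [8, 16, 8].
Recompute linear convolution of [2, 2] and [4, 4]: y[0] = 2×4 = 8; y[1] = 2×4 + 2×4 = 16; y[2] = 2×4 = 8 → [8, 16, 8]. Given [8, 16, 8] matches, so answer: Yes

Yes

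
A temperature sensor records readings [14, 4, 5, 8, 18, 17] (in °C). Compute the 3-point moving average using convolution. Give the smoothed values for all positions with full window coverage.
3-point moving average kernel = [1, 1, 1]. Apply in 'valid' mode (full window coverage): avg[0] = (14 + 4 + 5) / 3 = 7.67; avg[1] = (4 + 5 + 8) / 3 = 5.67; avg[2] = (5 + 8 + 18) / 3 = 10.33; avg[3] = (8 + 18 + 17) / 3 = 14.33. Smoothed values: [7.67, 5.67, 10.33, 14.33]

[7.67, 5.67, 10.33, 14.33]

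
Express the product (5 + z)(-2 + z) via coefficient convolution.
Ascending coefficients: a = [5, 1], b = [-2, 1]. c[0] = 5×-2 = -10; c[1] = 5×1 + 1×-2 = 3; c[2] = 1×1 = 1. Result coefficients: [-10, 3, 1] → -10 + 3z + z^2

-10 + 3z + z^2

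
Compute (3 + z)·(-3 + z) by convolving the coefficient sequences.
Ascending coefficients: a = [3, 1], b = [-3, 1]. c[0] = 3×-3 = -9; c[1] = 3×1 + 1×-3 = 0; c[2] = 1×1 = 1. Result coefficients: [-9, 0, 1] → -9 + z^2

-9 + z^2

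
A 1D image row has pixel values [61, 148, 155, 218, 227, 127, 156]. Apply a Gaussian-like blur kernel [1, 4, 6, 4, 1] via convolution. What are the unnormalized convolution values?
Convolve image row [61, 148, 155, 218, 227, 127, 156] with kernel [1, 4, 6, 4, 1]: y[0] = 61×1 = 61; y[1] = 61×4 + 148×1 = 392; y[2] = 61×6 + 148×4 + 155×1 = 1113; y[3] = 61×4 + 148×6 + 155×4 + 218×1 = 1970; y[4] = 61×1 + 148×4 + 155×6 + 218×4 + 227×1 = 2682; y[5] = 148×1 + 155×4 + 218×6 + 227×4 + 127×1 = 3111; y[6] = 155×1 + 218×4 + 227×6 + 127×4 + 156×1 = 3053; y[7] = 218×1 + 227×4 + 127×6 + 156×4 = 2512; y[8] = 227×1 + 127×4 + 156×6 = 1671; y[9] = 127×1 + 156×4 = 751; y[10] = 156×1 = 156 → [61, 392, 1113, 1970, 2682, 3111, 3053, 2512, 1671, 751, 156]. Normalization factor = sum(kernel) = 16.

[61, 392, 1113, 1970, 2682, 3111, 3053, 2512, 1671, 751, 156]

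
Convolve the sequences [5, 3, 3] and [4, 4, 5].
y[0] = 5×4 = 20; y[1] = 5×4 + 3×4 = 32; y[2] = 5×5 + 3×4 + 3×4 = 49; y[3] = 3×5 + 3×4 = 27; y[4] = 3×5 = 15

[20, 32, 49, 27, 15]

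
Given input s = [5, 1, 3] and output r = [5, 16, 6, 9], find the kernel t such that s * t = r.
Output length 4 = len(s) + len(t) - 1 ⇒ len(t) = 2. Solve t forward using t[k] = (r[k] - Σ_{i≥1} s[i]·t[k-i]) / s[0]: t[0] = r[0] / s[0] = 5 / 5 = 1; t[1] = (r[1] - 1×1) / s[0] = (16 - 1×1) / 5 = 3. So t = [1, 3]. Forward-check [5, 1, 3] * [1, 3]: r[0] = 5×1 = 5; r[1] = 5×3 + 1×1 = 16; r[2] = 1×3 + 3×1 = 6; r[3] = 3×3 = 9 → [5, 16, 6, 9] ✓

[1, 3]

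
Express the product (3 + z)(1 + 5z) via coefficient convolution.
Ascending coefficients: a = [3, 1], b = [1, 5]. c[0] = 3×1 = 3; c[1] = 3×5 + 1×1 = 16; c[2] = 1×5 = 5. Result coefficients: [3, 16, 5] → 3 + 16z + 5z^2

3 + 16z + 5z^2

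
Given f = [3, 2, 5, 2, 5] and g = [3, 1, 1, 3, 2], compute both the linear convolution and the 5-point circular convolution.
Linear: y_lin[0] = 3×3 = 9; y_lin[1] = 3×1 + 2×3 = 9; y_lin[2] = 3×1 + 2×1 + 5×3 = 20; y_lin[3] = 3×3 + 2×1 + 5×1 + 2×3 = 22; y_lin[4] = 3×2 + 2×3 + 5×1 + 2×1 + 5×3 = 34; y_lin[5] = 2×2 + 5×3 + 2×1 + 5×1 = 26; y_lin[6] = 5×2 + 2×3 + 5×1 = 21; y_lin[7] = 2×2 + 5×3 = 19; y_lin[8] = 5×2 = 10 → [9, 9, 20, 22, 34, 26, 21, 19, 10]. Circular (length 5): y[0] = 3×3 + 2×2 + 5×3 + 2×1 + 5×1 = 35; y[1] = 3×1 + 2×3 + 5×2 + 2×3 + 5×1 = 30; y[2] = 3×1 + 2×1 + 5×3 + 2×2 + 5×3 = 39; y[3] = 3×3 + 2×1 + 5×1 + 2×3 + 5×2 = 32; y[4] = 3×2 + 2×3 + 5×1 + 2×1 + 5×3 = 34 → [35, 30, 39, 32, 34]

Linear: [9, 9, 20, 22, 34, 26, 21, 19, 10], Circular: [35, 30, 39, 32, 34]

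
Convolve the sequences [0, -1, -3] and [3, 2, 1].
y[0] = 0×3 = 0; y[1] = 0×2 + -1×3 = -3; y[2] = 0×1 + -1×2 + -3×3 = -11; y[3] = -1×1 + -3×2 = -7; y[4] = -3×1 = -3

[0, -3, -11, -7, -3]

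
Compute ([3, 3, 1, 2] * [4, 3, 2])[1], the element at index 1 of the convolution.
Use y[k] = Σ_i a[i]·b[k-i] at k=1. y[1] = 3×3 + 3×4 = 21

21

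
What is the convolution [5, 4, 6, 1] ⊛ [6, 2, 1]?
y[0] = 5×6 = 30; y[1] = 5×2 + 4×6 = 34; y[2] = 5×1 + 4×2 + 6×6 = 49; y[3] = 4×1 + 6×2 + 1×6 = 22; y[4] = 6×1 + 1×2 = 8; y[5] = 1×1 = 1

[30, 34, 49, 22, 8, 1]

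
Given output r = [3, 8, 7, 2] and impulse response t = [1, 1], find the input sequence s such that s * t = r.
Deconvolve r=[3, 8, 7, 2] by t=[1, 1]. Since t[0]=1, solve forward: s[0] = r[0] / 1 = 3; s[1] = (r[1] - 3×1) / 1 = 5; s[2] = (r[2] - 5×1) / 1 = 2. So s = [3, 5, 2]. Check by forward convolution: r[0] = 3×1 = 3; r[1] = 3×1 + 5×1 = 8; r[2] = 5×1 + 2×1 = 7; r[3] = 2×1 = 2

[3, 5, 2]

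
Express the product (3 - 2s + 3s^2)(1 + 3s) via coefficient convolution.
Ascending coefficients: a = [3, -2, 3], b = [1, 3]. c[0] = 3×1 = 3; c[1] = 3×3 + -2×1 = 7; c[2] = -2×3 + 3×1 = -3; c[3] = 3×3 = 9. Result coefficients: [3, 7, -3, 9] → 3 + 7s - 3s^2 + 9s^3

3 + 7s - 3s^2 + 9s^3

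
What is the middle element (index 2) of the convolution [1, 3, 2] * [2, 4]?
Use y[k] = Σ_i a[i]·b[k-i] at k=2. y[2] = 3×4 + 2×2 = 16

16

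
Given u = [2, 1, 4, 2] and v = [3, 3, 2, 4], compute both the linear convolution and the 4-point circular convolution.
Linear: y_lin[0] = 2×3 = 6; y_lin[1] = 2×3 + 1×3 = 9; y_lin[2] = 2×2 + 1×3 + 4×3 = 19; y_lin[3] = 2×4 + 1×2 + 4×3 + 2×3 = 28; y_lin[4] = 1×4 + 4×2 + 2×3 = 18; y_lin[5] = 4×4 + 2×2 = 20; y_lin[6] = 2×4 = 8 → [6, 9, 19, 28, 18, 20, 8]. Circular (length 4): y[0] = 2×3 + 1×4 + 4×2 + 2×3 = 24; y[1] = 2×3 + 1×3 + 4×4 + 2×2 = 29; y[2] = 2×2 + 1×3 + 4×3 + 2×4 = 27; y[3] = 2×4 + 1×2 + 4×3 + 2×3 = 28 → [24, 29, 27, 28]

Linear: [6, 9, 19, 28, 18, 20, 8], Circular: [24, 29, 27, 28]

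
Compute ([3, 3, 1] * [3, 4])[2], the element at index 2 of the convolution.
Use y[k] = Σ_i a[i]·b[k-i] at k=2. y[2] = 3×4 + 1×3 = 15

15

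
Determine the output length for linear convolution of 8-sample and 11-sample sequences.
Linear/full convolution length: m + n - 1 = 8 + 11 - 1 = 18

18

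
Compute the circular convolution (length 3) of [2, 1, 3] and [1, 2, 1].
Use y[k] = Σ_j s[j]·t[(k-j) mod 3]. y[0] = 2×1 + 1×1 + 3×2 = 9; y[1] = 2×2 + 1×1 + 3×1 = 8; y[2] = 2×1 + 1×2 + 3×1 = 7. Result: [9, 8, 7]

[9, 8, 7]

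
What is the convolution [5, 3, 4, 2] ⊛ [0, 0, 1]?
y[0] = 5×0 = 0; y[1] = 5×0 + 3×0 = 0; y[2] = 5×1 + 3×0 + 4×0 = 5; y[3] = 3×1 + 4×0 + 2×0 = 3; y[4] = 4×1 + 2×0 = 4; y[5] = 2×1 = 2

[0, 0, 5, 3, 4, 2]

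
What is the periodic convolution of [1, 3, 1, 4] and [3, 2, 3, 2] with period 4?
Use y[k] = Σ_j u[j]·v[(k-j) mod 4]. y[0] = 1×3 + 3×2 + 1×3 + 4×2 = 20; y[1] = 1×2 + 3×3 + 1×2 + 4×3 = 25; y[2] = 1×3 + 3×2 + 1×3 + 4×2 = 20; y[3] = 1×2 + 3×3 + 1×2 + 4×3 = 25. Result: [20, 25, 20, 25]

[20, 25, 20, 25]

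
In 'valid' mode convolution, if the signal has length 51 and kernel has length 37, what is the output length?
'Valid' mode counts only positions where the kernel fully overlaps the signal: m - n + 1 = 51 - 37 + 1 = 15

15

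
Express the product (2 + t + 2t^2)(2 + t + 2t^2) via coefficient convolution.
Ascending coefficients: a = [2, 1, 2], b = [2, 1, 2]. c[0] = 2×2 = 4; c[1] = 2×1 + 1×2 = 4; c[2] = 2×2 + 1×1 + 2×2 = 9; c[3] = 1×2 + 2×1 = 4; c[4] = 2×2 = 4. Result coefficients: [4, 4, 9, 4, 4] → 4 + 4t + 9t^2 + 4t^3 + 4t^4

4 + 4t + 9t^2 + 4t^3 + 4t^4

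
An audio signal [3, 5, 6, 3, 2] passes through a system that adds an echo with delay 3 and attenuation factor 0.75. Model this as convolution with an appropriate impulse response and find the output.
Direct-path + delayed-attenuated-path model → impulse response h = [1, 0, 0, 0.75] (1 at lag 0, 0.75 at lag 3). Output y[n] = x[n] + 0.75·x[n - 3] (with x[n] = 0 outside 0..4): y[0] = 3 + 0.75×0 = 3; y[1] = 5 + 0.75×0 = 5; y[2] = 6 + 0.75×0 = 6; y[3] = 3 + 0.75×3 = 5.25; y[4] = 2 + 0.75×5 = 5.75; y[5] = 0 + 0.75×6 = 4.5; y[6] = 0 + 0.75×3 = 2.25; y[7] = 0 + 0.75×2 = 1.5. So y = [3, 5, 6, 5.25, 5.75, 4.5, 2.25, 1.5]

[3, 5, 6, 5.25, 5.75, 4.5, 2.25, 1.5]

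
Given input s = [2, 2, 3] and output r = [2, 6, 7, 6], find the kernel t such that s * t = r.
Output length 4 = len(s) + len(t) - 1 ⇒ len(t) = 2. Solve t forward using t[k] = (r[k] - Σ_{i≥1} s[i]·t[k-i]) / s[0]: t[0] = r[0] / s[0] = 2 / 2 = 1; t[1] = (r[1] - 2×1) / s[0] = (6 - 2×1) / 2 = 2. So t = [1, 2]. Forward-check [2, 2, 3] * [1, 2]: r[0] = 2×1 = 2; r[1] = 2×2 + 2×1 = 6; r[2] = 2×2 + 3×1 = 7; r[3] = 3×2 = 6 → [2, 6, 7, 6] ✓

[1, 2]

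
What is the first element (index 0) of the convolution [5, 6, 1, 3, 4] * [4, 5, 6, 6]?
Use y[k] = Σ_i a[i]·b[k-i] at k=0. y[0] = 5×4 = 20

20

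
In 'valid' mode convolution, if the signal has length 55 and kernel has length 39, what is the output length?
'Valid' mode counts only positions where the kernel fully overlaps the signal: m - n + 1 = 55 - 39 + 1 = 17

17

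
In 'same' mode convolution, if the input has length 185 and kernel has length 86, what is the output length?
'Same' mode returns an output with the same length as the input: 185

185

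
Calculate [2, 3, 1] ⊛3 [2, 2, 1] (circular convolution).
Use y[k] = Σ_j f[j]·g[(k-j) mod 3]. y[0] = 2×2 + 3×1 + 1×2 = 9; y[1] = 2×2 + 3×2 + 1×1 = 11; y[2] = 2×1 + 3×2 + 1×2 = 10. Result: [9, 11, 10]

[9, 11, 10]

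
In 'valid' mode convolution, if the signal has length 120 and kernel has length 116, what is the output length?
'Valid' mode counts only positions where the kernel fully overlaps the signal: m - n + 1 = 120 - 116 + 1 = 5

5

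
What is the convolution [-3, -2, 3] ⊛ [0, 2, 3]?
y[0] = -3×0 = 0; y[1] = -3×2 + -2×0 = -6; y[2] = -3×3 + -2×2 + 3×0 = -13; y[3] = -2×3 + 3×2 = 0; y[4] = 3×3 = 9

[0, -6, -13, 0, 9]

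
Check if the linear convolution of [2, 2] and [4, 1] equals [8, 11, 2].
Recompute linear convolution of [2, 2] and [4, 1]: y[0] = 2×4 = 8; y[1] = 2×1 + 2×4 = 10; y[2] = 2×1 = 2 → [8, 10, 2]. Compare to given [8, 11, 2]: they differ at index 1: given 11, correct 10, so answer: No

No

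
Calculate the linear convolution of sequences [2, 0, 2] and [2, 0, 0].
y[0] = 2×2 = 4; y[1] = 2×0 + 0×2 = 0; y[2] = 2×0 + 0×0 + 2×2 = 4; y[3] = 0×0 + 2×0 = 0; y[4] = 2×0 = 0

[4, 0, 4, 0, 0]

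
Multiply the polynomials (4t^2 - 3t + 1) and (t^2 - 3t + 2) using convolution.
Ascending coefficients: a = [1, -3, 4], b = [2, -3, 1]. c[0] = 1×2 = 2; c[1] = 1×-3 + -3×2 = -9; c[2] = 1×1 + -3×-3 + 4×2 = 18; c[3] = -3×1 + 4×-3 = -15; c[4] = 4×1 = 4. Result coefficients: [2, -9, 18, -15, 4] → 4t^4 - 15t^3 + 18t^2 - 9t + 2

4t^4 - 15t^3 + 18t^2 - 9t + 2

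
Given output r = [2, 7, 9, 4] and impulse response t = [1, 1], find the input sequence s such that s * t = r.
Deconvolve r=[2, 7, 9, 4] by t=[1, 1]. Since t[0]=1, solve forward: s[0] = r[0] / 1 = 2; s[1] = (r[1] - 2×1) / 1 = 5; s[2] = (r[2] - 5×1) / 1 = 4. So s = [2, 5, 4]. Check by forward convolution: r[0] = 2×1 = 2; r[1] = 2×1 + 5×1 = 7; r[2] = 5×1 + 4×1 = 9; r[3] = 4×1 = 4

[2, 5, 4]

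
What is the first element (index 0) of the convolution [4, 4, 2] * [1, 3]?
Use y[k] = Σ_i a[i]·b[k-i] at k=0. y[0] = 4×1 = 4

4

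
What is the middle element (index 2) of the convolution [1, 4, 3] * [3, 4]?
Use y[k] = Σ_i a[i]·b[k-i] at k=2. y[2] = 4×4 + 3×3 = 25

25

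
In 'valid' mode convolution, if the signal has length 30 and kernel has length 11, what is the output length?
'Valid' mode counts only positions where the kernel fully overlaps the signal: m - n + 1 = 30 - 11 + 1 = 20

20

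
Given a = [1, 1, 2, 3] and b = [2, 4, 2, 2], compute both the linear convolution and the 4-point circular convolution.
Linear: y_lin[0] = 1×2 = 2; y_lin[1] = 1×4 + 1×2 = 6; y_lin[2] = 1×2 + 1×4 + 2×2 = 10; y_lin[3] = 1×2 + 1×2 + 2×4 + 3×2 = 18; y_lin[4] = 1×2 + 2×2 + 3×4 = 18; y_lin[5] = 2×2 + 3×2 = 10; y_lin[6] = 3×2 = 6 → [2, 6, 10, 18, 18, 10, 6]. Circular (length 4): y[0] = 1×2 + 1×2 + 2×2 + 3×4 = 20; y[1] = 1×4 + 1×2 + 2×2 + 3×2 = 16; y[2] = 1×2 + 1×4 + 2×2 + 3×2 = 16; y[3] = 1×2 + 1×2 + 2×4 + 3×2 = 18 → [20, 16, 16, 18]

Linear: [2, 6, 10, 18, 18, 10, 6], Circular: [20, 16, 16, 18]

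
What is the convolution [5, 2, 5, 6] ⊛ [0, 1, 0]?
y[0] = 5×0 = 0; y[1] = 5×1 + 2×0 = 5; y[2] = 5×0 + 2×1 + 5×0 = 2; y[3] = 2×0 + 5×1 + 6×0 = 5; y[4] = 5×0 + 6×1 = 6; y[5] = 6×0 = 0

[0, 5, 2, 5, 6, 0]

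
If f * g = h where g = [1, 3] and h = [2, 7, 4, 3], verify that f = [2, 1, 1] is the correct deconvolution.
Forward-compute [2, 1, 1] * [1, 3]: h[0] = 2×1 = 2; h[1] = 2×3 + 1×1 = 7; h[2] = 1×3 + 1×1 = 4; h[3] = 1×3 = 3 → [2, 7, 4, 3]. Matches given h = [2, 7, 4, 3], so verified.

Verified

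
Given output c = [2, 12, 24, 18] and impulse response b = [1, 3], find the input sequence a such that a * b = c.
Deconvolve c=[2, 12, 24, 18] by b=[1, 3]. Since b[0]=1, solve forward: a[0] = c[0] / 1 = 2; a[1] = (c[1] - 2×3) / 1 = 6; a[2] = (c[2] - 6×3) / 1 = 6. So a = [2, 6, 6]. Check by forward convolution: c[0] = 2×1 = 2; c[1] = 2×3 + 6×1 = 12; c[2] = 6×3 + 6×1 = 24; c[3] = 6×3 = 18

[2, 6, 6]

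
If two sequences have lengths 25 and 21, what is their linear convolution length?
Linear/full convolution length: m + n - 1 = 25 + 21 - 1 = 45

45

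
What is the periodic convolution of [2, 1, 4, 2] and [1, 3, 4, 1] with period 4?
Use y[k] = Σ_j f[j]·g[(k-j) mod 4]. y[0] = 2×1 + 1×1 + 4×4 + 2×3 = 25; y[1] = 2×3 + 1×1 + 4×1 + 2×4 = 19; y[2] = 2×4 + 1×3 + 4×1 + 2×1 = 17; y[3] = 2×1 + 1×4 + 4×3 + 2×1 = 20. Result: [25, 19, 17, 20]

[25, 19, 17, 20]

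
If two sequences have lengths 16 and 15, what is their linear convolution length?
Linear/full convolution length: m + n - 1 = 16 + 15 - 1 = 30

30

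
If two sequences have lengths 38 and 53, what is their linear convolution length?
Linear/full convolution length: m + n - 1 = 38 + 53 - 1 = 90

90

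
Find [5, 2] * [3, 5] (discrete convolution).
y[0] = 5×3 = 15; y[1] = 5×5 + 2×3 = 31; y[2] = 2×5 = 10

[15, 31, 10]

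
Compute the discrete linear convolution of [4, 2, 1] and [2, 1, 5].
y[0] = 4×2 = 8; y[1] = 4×1 + 2×2 = 8; y[2] = 4×5 + 2×1 + 1×2 = 24; y[3] = 2×5 + 1×1 = 11; y[4] = 1×5 = 5

[8, 8, 24, 11, 5]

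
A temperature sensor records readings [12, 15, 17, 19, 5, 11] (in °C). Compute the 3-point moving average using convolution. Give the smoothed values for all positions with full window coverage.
3-point moving average kernel = [1, 1, 1]. Apply in 'valid' mode (full window coverage): avg[0] = (12 + 15 + 17) / 3 = 14.67; avg[1] = (15 + 17 + 19) / 3 = 17.0; avg[2] = (17 + 19 + 5) / 3 = 13.67; avg[3] = (19 + 5 + 11) / 3 = 11.67. Smoothed values: [14.67, 17.0, 13.67, 11.67]

[14.67, 17.0, 13.67, 11.67]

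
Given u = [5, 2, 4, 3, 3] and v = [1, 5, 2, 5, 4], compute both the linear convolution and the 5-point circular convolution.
Linear: y_lin[0] = 5×1 = 5; y_lin[1] = 5×5 + 2×1 = 27; y_lin[2] = 5×2 + 2×5 + 4×1 = 24; y_lin[3] = 5×5 + 2×2 + 4×5 + 3×1 = 52; y_lin[4] = 5×4 + 2×5 + 4×2 + 3×5 + 3×1 = 56; y_lin[5] = 2×4 + 4×5 + 3×2 + 3×5 = 49; y_lin[6] = 4×4 + 3×5 + 3×2 = 37; y_lin[7] = 3×4 + 3×5 = 27; y_lin[8] = 3×4 = 12 → [5, 27, 24, 52, 56, 49, 37, 27, 12]. Circular (length 5): y[0] = 5×1 + 2×4 + 4×5 + 3×2 + 3×5 = 54; y[1] = 5×5 + 2×1 + 4×4 + 3×5 + 3×2 = 64; y[2] = 5×2 + 2×5 + 4×1 + 3×4 + 3×5 = 51; y[3] = 5×5 + 2×2 + 4×5 + 3×1 + 3×4 = 64; y[4] = 5×4 + 2×5 + 4×2 + 3×5 + 3×1 = 56 → [54, 64, 51, 64, 56]

Linear: [5, 27, 24, 52, 56, 49, 37, 27, 12], Circular: [54, 64, 51, 64, 56]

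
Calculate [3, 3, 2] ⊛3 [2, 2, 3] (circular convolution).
Use y[k] = Σ_j u[j]·v[(k-j) mod 3]. y[0] = 3×2 + 3×3 + 2×2 = 19; y[1] = 3×2 + 3×2 + 2×3 = 18; y[2] = 3×3 + 3×2 + 2×2 = 19. Result: [19, 18, 19]

[19, 18, 19]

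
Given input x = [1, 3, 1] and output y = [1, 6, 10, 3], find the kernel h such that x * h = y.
Output length 4 = len(x) + len(h) - 1 ⇒ len(h) = 2. Solve h forward using h[k] = (y[k] - Σ_{i≥1} x[i]·h[k-i]) / x[0]: h[0] = y[0] / x[0] = 1 / 1 = 1; h[1] = (y[1] - 3×1) / x[0] = (6 - 3×1) / 1 = 3. So h = [1, 3]. Forward-check [1, 3, 1] * [1, 3]: y[0] = 1×1 = 1; y[1] = 1×3 + 3×1 = 6; y[2] = 3×3 + 1×1 = 10; y[3] = 1×3 = 3 → [1, 6, 10, 3] ✓

[1, 3]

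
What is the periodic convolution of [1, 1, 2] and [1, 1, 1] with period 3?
Use y[k] = Σ_j f[j]·g[(k-j) mod 3]. y[0] = 1×1 + 1×1 + 2×1 = 4; y[1] = 1×1 + 1×1 + 2×1 = 4; y[2] = 1×1 + 1×1 + 2×1 = 4. Result: [4, 4, 4]

[4, 4, 4]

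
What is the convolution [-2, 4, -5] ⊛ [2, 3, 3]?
y[0] = -2×2 = -4; y[1] = -2×3 + 4×2 = 2; y[2] = -2×3 + 4×3 + -5×2 = -4; y[3] = 4×3 + -5×3 = -3; y[4] = -5×3 = -15

[-4, 2, -4, -3, -15]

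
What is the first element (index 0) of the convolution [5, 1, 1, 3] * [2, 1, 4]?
Use y[k] = Σ_i a[i]·b[k-i] at k=0. y[0] = 5×2 = 10

10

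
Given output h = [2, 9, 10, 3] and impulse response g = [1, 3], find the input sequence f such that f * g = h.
Deconvolve h=[2, 9, 10, 3] by g=[1, 3]. Since g[0]=1, solve forward: f[0] = h[0] / 1 = 2; f[1] = (h[1] - 2×3) / 1 = 3; f[2] = (h[2] - 3×3) / 1 = 1. So f = [2, 3, 1]. Check by forward convolution: h[0] = 2×1 = 2; h[1] = 2×3 + 3×1 = 9; h[2] = 3×3 + 1×1 = 10; h[3] = 1×3 = 3

[2, 3, 1]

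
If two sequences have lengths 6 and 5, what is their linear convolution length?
Linear/full convolution length: m + n - 1 = 6 + 5 - 1 = 10

10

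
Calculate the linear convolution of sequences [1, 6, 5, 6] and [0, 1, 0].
y[0] = 1×0 = 0; y[1] = 1×1 + 6×0 = 1; y[2] = 1×0 + 6×1 + 5×0 = 6; y[3] = 6×0 + 5×1 + 6×0 = 5; y[4] = 5×0 + 6×1 = 6; y[5] = 6×0 = 0

[0, 1, 6, 5, 6, 0]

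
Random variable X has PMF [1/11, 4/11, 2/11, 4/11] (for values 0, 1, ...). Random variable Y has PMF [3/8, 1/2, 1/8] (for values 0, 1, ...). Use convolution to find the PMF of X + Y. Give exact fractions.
P(X+Y=k) = Σ_i P(X=i)·P(Y=k-i) — a convolution of [1/11, 4/11, 2/11, 4/11] and [3/8, 1/2, 1/8]. P(X+Y=0) = (1/11)×(3/8) = 3/88; P(X+Y=1) = (1/11)×(1/2) + (4/11)×(3/8) = 1/22 + 3/22 = 2/11; P(X+Y=2) = (1/11)×(1/8) + (4/11)×(1/2) + (2/11)×(3/8) = 1/88 + 2/11 + 3/44 = 23/88; P(X+Y=3) = (4/11)×(1/8) + (2/11)×(1/2) + (4/11)×(3/8) = 1/22 + 1/11 + 3/22 = 3/11; P(X+Y=4) = (2/11)×(1/8) + (4/11)×(1/2) = 1/44 + 2/11 = 9/44; P(X+Y=5) = (4/11)×(1/8) = 1/22. PMF: [3/88, 2/11, 23/88, 3/11, 9/44, 1/22] (sums to 1 ✓)

[3/88, 2/11, 23/88, 3/11, 9/44, 1/22]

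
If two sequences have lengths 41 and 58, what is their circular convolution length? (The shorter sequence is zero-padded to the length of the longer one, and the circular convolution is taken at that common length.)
Circular convolution (zero-padding the shorter input) has length max(m, n) = max(41, 58) = 58

58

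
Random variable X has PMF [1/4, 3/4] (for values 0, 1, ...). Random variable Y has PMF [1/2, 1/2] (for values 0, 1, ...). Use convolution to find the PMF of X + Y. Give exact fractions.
P(X+Y=k) = Σ_i P(X=i)·P(Y=k-i) — a convolution of [1/4, 3/4] and [1/2, 1/2]. P(X+Y=0) = (1/4)×(1/2) = 1/8; P(X+Y=1) = (1/4)×(1/2) + (3/4)×(1/2) = 1/8 + 3/8 = 1/2; P(X+Y=2) = (3/4)×(1/2) = 3/8. PMF: [1/8, 1/2, 3/8] (sums to 1 ✓)

[1/8, 1/2, 3/8]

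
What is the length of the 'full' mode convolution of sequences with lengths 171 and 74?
Linear/full convolution length: m + n - 1 = 171 + 74 - 1 = 244

244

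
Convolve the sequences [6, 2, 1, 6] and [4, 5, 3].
y[0] = 6×4 = 24; y[1] = 6×5 + 2×4 = 38; y[2] = 6×3 + 2×5 + 1×4 = 32; y[3] = 2×3 + 1×5 + 6×4 = 35; y[4] = 1×3 + 6×5 = 33; y[5] = 6×3 = 18

[24, 38, 32, 35, 33, 18]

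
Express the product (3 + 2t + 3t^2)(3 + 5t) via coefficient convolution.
Ascending coefficients: a = [3, 2, 3], b = [3, 5]. c[0] = 3×3 = 9; c[1] = 3×5 + 2×3 = 21; c[2] = 2×5 + 3×3 = 19; c[3] = 3×5 = 15. Result coefficients: [9, 21, 19, 15] → 9 + 21t + 19t^2 + 15t^3

9 + 21t + 19t^2 + 15t^3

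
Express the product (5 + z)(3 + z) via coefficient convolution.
Ascending coefficients: a = [5, 1], b = [3, 1]. c[0] = 5×3 = 15; c[1] = 5×1 + 1×3 = 8; c[2] = 1×1 = 1. Result coefficients: [15, 8, 1] → 15 + 8z + z^2

15 + 8z + z^2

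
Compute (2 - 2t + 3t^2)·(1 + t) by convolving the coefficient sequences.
Ascending coefficients: a = [2, -2, 3], b = [1, 1]. c[0] = 2×1 = 2; c[1] = 2×1 + -2×1 = 0; c[2] = -2×1 + 3×1 = 1; c[3] = 3×1 = 3. Result coefficients: [2, 0, 1, 3] → 2 + t^2 + 3t^3

2 + t^2 + 3t^3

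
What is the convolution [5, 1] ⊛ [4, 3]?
y[0] = 5×4 = 20; y[1] = 5×3 + 1×4 = 19; y[2] = 1×3 = 3

[20, 19, 3]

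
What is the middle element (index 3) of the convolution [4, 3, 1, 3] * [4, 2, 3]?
Use y[k] = Σ_i a[i]·b[k-i] at k=3. y[3] = 3×3 + 1×2 + 3×4 = 23

23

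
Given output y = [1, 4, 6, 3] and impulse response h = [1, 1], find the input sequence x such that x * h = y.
Deconvolve y=[1, 4, 6, 3] by h=[1, 1]. Since h[0]=1, solve forward: x[0] = y[0] / 1 = 1; x[1] = (y[1] - 1×1) / 1 = 3; x[2] = (y[2] - 3×1) / 1 = 3. So x = [1, 3, 3]. Check by forward convolution: y[0] = 1×1 = 1; y[1] = 1×1 + 3×1 = 4; y[2] = 3×1 + 3×1 = 6; y[3] = 3×1 = 3

[1, 3, 3]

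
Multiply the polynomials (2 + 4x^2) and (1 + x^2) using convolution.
Ascending coefficients: a = [2, 0, 4], b = [1, 0, 1]. c[0] = 2×1 = 2; c[1] = 2×0 + 0×1 = 0; c[2] = 2×1 + 0×0 + 4×1 = 6; c[3] = 0×1 + 4×0 = 0; c[4] = 4×1 = 4. Result coefficients: [2, 0, 6, 0, 4] → 2 + 6x^2 + 4x^4

2 + 6x^2 + 4x^4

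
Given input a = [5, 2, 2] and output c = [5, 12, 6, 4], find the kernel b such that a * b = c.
Output length 4 = len(a) + len(b) - 1 ⇒ len(b) = 2. Solve b forward using b[k] = (c[k] - Σ_{i≥1} a[i]·b[k-i]) / a[0]: b[0] = c[0] / a[0] = 5 / 5 = 1; b[1] = (c[1] - 2×1) / a[0] = (12 - 2×1) / 5 = 2. So b = [1, 2]. Forward-check [5, 2, 2] * [1, 2]: c[0] = 5×1 = 5; c[1] = 5×2 + 2×1 = 12; c[2] = 2×2 + 2×1 = 6; c[3] = 2×2 = 4 → [5, 12, 6, 4] ✓

[1, 2]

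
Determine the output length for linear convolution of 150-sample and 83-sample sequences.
Linear/full convolution length: m + n - 1 = 150 + 83 - 1 = 232

232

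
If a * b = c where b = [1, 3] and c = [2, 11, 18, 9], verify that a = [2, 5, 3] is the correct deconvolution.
Forward-compute [2, 5, 3] * [1, 3]: c[0] = 2×1 = 2; c[1] = 2×3 + 5×1 = 11; c[2] = 5×3 + 3×1 = 18; c[3] = 3×3 = 9 → [2, 11, 18, 9]. Matches given c = [2, 11, 18, 9], so verified.

Verified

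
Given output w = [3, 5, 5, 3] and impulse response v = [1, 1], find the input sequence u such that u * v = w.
Deconvolve w=[3, 5, 5, 3] by v=[1, 1]. Since v[0]=1, solve forward: u[0] = w[0] / 1 = 3; u[1] = (w[1] - 3×1) / 1 = 2; u[2] = (w[2] - 2×1) / 1 = 3. So u = [3, 2, 3]. Check by forward convolution: w[0] = 3×1 = 3; w[1] = 3×1 + 2×1 = 5; w[2] = 2×1 + 3×1 = 5; w[3] = 3×1 = 3

[3, 2, 3]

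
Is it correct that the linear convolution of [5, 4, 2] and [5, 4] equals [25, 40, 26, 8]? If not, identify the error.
Recompute linear convolution of [5, 4, 2] and [5, 4]: y[0] = 5×5 = 25; y[1] = 5×4 + 4×5 = 40; y[2] = 4×4 + 2×5 = 26; y[3] = 2×4 = 8 → [25, 40, 26, 8]. Given [25, 40, 26, 8] matches, so answer: Yes

Yes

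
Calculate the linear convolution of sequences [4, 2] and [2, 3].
y[0] = 4×2 = 8; y[1] = 4×3 + 2×2 = 16; y[2] = 2×3 = 6

[8, 16, 6]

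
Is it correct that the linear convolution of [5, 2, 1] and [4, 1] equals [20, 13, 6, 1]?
Recompute linear convolution of [5, 2, 1] and [4, 1]: y[0] = 5×4 = 20; y[1] = 5×1 + 2×4 = 13; y[2] = 2×1 + 1×4 = 6; y[3] = 1×1 = 1 → [20, 13, 6, 1]. Given [20, 13, 6, 1] matches, so answer: Yes

Yes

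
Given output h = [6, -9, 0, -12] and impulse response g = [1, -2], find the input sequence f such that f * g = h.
Deconvolve h=[6, -9, 0, -12] by g=[1, -2]. Since g[0]=1, solve forward: f[0] = h[0] / 1 = 6; f[1] = (h[1] - 6×-2) / 1 = 3; f[2] = (h[2] - 3×-2) / 1 = 6. So f = [6, 3, 6]. Check by forward convolution: h[0] = 6×1 = 6; h[1] = 6×-2 + 3×1 = -9; h[2] = 3×-2 + 6×1 = 0; h[3] = 6×-2 = -12

[6, 3, 6]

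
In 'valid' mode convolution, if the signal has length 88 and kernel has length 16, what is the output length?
'Valid' mode counts only positions where the kernel fully overlaps the signal: m - n + 1 = 88 - 16 + 1 = 73

73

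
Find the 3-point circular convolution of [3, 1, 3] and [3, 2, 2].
Use y[k] = Σ_j f[j]·g[(k-j) mod 3]. y[0] = 3×3 + 1×2 + 3×2 = 17; y[1] = 3×2 + 1×3 + 3×2 = 15; y[2] = 3×2 + 1×2 + 3×3 = 17. Result: [17, 15, 17]

[17, 15, 17]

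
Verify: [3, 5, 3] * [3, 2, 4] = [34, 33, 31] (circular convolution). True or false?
Recompute circular convolution of [3, 5, 3] and [3, 2, 4]: y[0] = 3×3 + 5×4 + 3×2 = 35; y[1] = 3×2 + 5×3 + 3×4 = 33; y[2] = 3×4 + 5×2 + 3×3 = 31 → [35, 33, 31]. Compare to given [34, 33, 31]: they differ at index 0: given 34, correct 35, so answer: No

No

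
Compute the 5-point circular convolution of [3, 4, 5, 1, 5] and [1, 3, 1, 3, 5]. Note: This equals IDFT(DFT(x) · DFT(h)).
Either evaluate y[k] = Σ_j x[j]·h[(k-j) mod 5] directly, or use IDFT(DFT(x) · DFT(h)). y[0] = 3×1 + 4×5 + 5×3 + 1×1 + 5×3 = 54; y[1] = 3×3 + 4×1 + 5×5 + 1×3 + 5×1 = 46; y[2] = 3×1 + 4×3 + 5×1 + 1×5 + 5×3 = 40; y[3] = 3×3 + 4×1 + 5×3 + 1×1 + 5×5 = 54; y[4] = 3×5 + 4×3 + 5×1 + 1×3 + 5×1 = 40. Result: [54, 46, 40, 54, 40]

[54, 46, 40, 54, 40]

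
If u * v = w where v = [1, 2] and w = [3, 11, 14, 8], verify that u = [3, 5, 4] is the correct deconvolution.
Forward-compute [3, 5, 4] * [1, 2]: w[0] = 3×1 = 3; w[1] = 3×2 + 5×1 = 11; w[2] = 5×2 + 4×1 = 14; w[3] = 4×2 = 8 → [3, 11, 14, 8]. Matches given w = [3, 11, 14, 8], so verified.

Verified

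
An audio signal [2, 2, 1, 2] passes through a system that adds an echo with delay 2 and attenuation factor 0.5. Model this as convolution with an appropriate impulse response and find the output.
Direct-path + delayed-attenuated-path model → impulse response h = [1, 0, 0.5] (1 at lag 0, 0.5 at lag 2). Output y[n] = x[n] + 0.5·x[n - 2] (with x[n] = 0 outside 0..3): y[0] = 2 + 0.5×0 = 2; y[1] = 2 + 0.5×0 = 2; y[2] = 1 + 0.5×2 = 2.0; y[3] = 2 + 0.5×2 = 3.0; y[4] = 0 + 0.5×1 = 0.5; y[5] = 0 + 0.5×2 = 1.0. So y = [2, 2, 2.0, 3.0, 0.5, 1.0]

[2, 2, 2.0, 3.0, 0.5, 1.0]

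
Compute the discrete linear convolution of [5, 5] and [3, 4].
y[0] = 5×3 = 15; y[1] = 5×4 + 5×3 = 35; y[2] = 5×4 = 20

[15, 35, 20]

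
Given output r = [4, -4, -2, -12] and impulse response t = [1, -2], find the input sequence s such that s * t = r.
Deconvolve r=[4, -4, -2, -12] by t=[1, -2]. Since t[0]=1, solve forward: s[0] = r[0] / 1 = 4; s[1] = (r[1] - 4×-2) / 1 = 4; s[2] = (r[2] - 4×-2) / 1 = 6. So s = [4, 4, 6]. Check by forward convolution: r[0] = 4×1 = 4; r[1] = 4×-2 + 4×1 = -4; r[2] = 4×-2 + 6×1 = -2; r[3] = 6×-2 = -12

[4, 4, 6]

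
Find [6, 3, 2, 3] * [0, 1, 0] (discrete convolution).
y[0] = 6×0 = 0; y[1] = 6×1 + 3×0 = 6; y[2] = 6×0 + 3×1 + 2×0 = 3; y[3] = 3×0 + 2×1 + 3×0 = 2; y[4] = 2×0 + 3×1 = 3; y[5] = 3×0 = 0

[0, 6, 3, 2, 3, 0]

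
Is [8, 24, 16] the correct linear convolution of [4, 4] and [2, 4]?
Recompute linear convolution of [4, 4] and [2, 4]: y[0] = 4×2 = 8; y[1] = 4×4 + 4×2 = 24; y[2] = 4×4 = 16 → [8, 24, 16]. Given [8, 24, 16] matches, so answer: Yes

Yes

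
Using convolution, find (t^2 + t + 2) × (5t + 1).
Ascending coefficients: a = [2, 1, 1], b = [1, 5]. c[0] = 2×1 = 2; c[1] = 2×5 + 1×1 = 11; c[2] = 1×5 + 1×1 = 6; c[3] = 1×5 = 5. Result coefficients: [2, 11, 6, 5] → 5t^3 + 6t^2 + 11t + 2

5t^3 + 6t^2 + 11t + 2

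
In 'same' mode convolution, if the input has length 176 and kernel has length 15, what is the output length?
'Same' mode returns an output with the same length as the input: 176

176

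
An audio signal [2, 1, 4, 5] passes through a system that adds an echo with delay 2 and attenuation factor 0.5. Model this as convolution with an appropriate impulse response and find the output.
Direct-path + delayed-attenuated-path model → impulse response h = [1, 0, 0.5] (1 at lag 0, 0.5 at lag 2). Output y[n] = x[n] + 0.5·x[n - 2] (with x[n] = 0 outside 0..3): y[0] = 2 + 0.5×0 = 2; y[1] = 1 + 0.5×0 = 1; y[2] = 4 + 0.5×2 = 5.0; y[3] = 5 + 0.5×1 = 5.5; y[4] = 0 + 0.5×4 = 2.0; y[5] = 0 + 0.5×5 = 2.5. So y = [2, 1, 5.0, 5.5, 2.0, 2.5]

[2, 1, 5.0, 5.5, 2.0, 2.5]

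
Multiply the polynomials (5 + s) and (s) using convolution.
Ascending coefficients: a = [5, 1], b = [0, 1]. c[0] = 5×0 = 0; c[1] = 5×1 + 1×0 = 5; c[2] = 1×1 = 1. Result coefficients: [0, 5, 1] → 5s + s^2

5s + s^2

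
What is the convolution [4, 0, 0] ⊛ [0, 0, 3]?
y[0] = 4×0 = 0; y[1] = 4×0 + 0×0 = 0; y[2] = 4×3 + 0×0 + 0×0 = 12; y[3] = 0×3 + 0×0 = 0; y[4] = 0×3 = 0

[0, 0, 12, 0, 0]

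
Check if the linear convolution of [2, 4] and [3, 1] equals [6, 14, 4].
Recompute linear convolution of [2, 4] and [3, 1]: y[0] = 2×3 = 6; y[1] = 2×1 + 4×3 = 14; y[2] = 4×1 = 4 → [6, 14, 4]. Given [6, 14, 4] matches, so answer: Yes

Yes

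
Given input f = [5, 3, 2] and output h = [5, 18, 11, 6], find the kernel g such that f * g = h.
Output length 4 = len(f) + len(g) - 1 ⇒ len(g) = 2. Solve g forward using g[k] = (h[k] - Σ_{i≥1} f[i]·g[k-i]) / f[0]: g[0] = h[0] / f[0] = 5 / 5 = 1; g[1] = (h[1] - 3×1) / f[0] = (18 - 3×1) / 5 = 3. So g = [1, 3]. Forward-check [5, 3, 2] * [1, 3]: h[0] = 5×1 = 5; h[1] = 5×3 + 3×1 = 18; h[2] = 3×3 + 2×1 = 11; h[3] = 2×3 = 6 → [5, 18, 11, 6] ✓

[1, 3]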